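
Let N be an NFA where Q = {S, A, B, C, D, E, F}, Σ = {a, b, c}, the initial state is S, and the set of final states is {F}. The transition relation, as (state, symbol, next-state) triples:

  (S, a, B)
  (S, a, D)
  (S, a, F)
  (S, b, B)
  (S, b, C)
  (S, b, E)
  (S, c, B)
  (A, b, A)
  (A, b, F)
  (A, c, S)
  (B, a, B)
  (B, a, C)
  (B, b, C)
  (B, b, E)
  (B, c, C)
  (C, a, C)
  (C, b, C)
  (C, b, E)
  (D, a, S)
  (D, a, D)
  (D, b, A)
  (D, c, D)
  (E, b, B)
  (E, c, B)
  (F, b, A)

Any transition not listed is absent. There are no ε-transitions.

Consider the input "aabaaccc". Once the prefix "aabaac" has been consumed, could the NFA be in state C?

Start in {S}.
Read 'a': {S} → {B, D, F}.
Read 'a': {B, D, F} → {S, B, C, D}.
Read 'b': {S, B, C, D} → {A, B, C, E}.
Read 'a': {A, B, C, E} → {B, C}.
Read 'a': {B, C} → {B, C}.
Read 'c': {B, C} → {C}.
State C is in {C}.

Yes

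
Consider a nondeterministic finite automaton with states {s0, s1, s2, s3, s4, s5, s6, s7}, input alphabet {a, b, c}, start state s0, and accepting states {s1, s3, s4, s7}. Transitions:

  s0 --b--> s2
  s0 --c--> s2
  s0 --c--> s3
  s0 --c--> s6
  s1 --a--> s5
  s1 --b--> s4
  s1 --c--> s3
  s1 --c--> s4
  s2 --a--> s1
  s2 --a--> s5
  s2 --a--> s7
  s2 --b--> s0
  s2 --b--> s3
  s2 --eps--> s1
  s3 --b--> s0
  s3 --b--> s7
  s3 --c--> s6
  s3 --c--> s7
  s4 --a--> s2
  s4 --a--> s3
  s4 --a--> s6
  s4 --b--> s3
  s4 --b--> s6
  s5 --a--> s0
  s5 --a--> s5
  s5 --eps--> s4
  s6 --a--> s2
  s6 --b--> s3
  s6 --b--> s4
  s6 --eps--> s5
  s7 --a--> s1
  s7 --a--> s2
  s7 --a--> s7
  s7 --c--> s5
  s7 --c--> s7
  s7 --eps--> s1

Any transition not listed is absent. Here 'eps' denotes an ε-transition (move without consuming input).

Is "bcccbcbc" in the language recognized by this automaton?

Yes

Start in {s0}.
Read 'b': {s0} → {s1, s2}.
Read 'c': {s1, s2} → {s3, s4}.
Read 'c': {s3, s4} → {s1, s4, s5, s6, s7}.
Read 'c': {s1, s4, s5, s6, s7} → {s1, s3, s4, s5, s7}.
Read 'b': {s1, s3, s4, s5, s7} → {s0, s1, s3, s4, s5, s6, s7}.
Read 'c': {s0, s1, s3, s4, s5, s6, s7} → {s1, s2, s3, s4, s5, s6, s7}.
Read 'b': {s1, s2, s3, s4, s5, s6, s7} → {s0, s1, s3, s4, s5, s6, s7}.
Read 'c': {s0, s1, s3, s4, s5, s6, s7} → {s1, s2, s3, s4, s5, s6, s7}.
The final set {s1, s2, s3, s4, s5, s6, s7} contains the accepting states s1, s3, s4, s7.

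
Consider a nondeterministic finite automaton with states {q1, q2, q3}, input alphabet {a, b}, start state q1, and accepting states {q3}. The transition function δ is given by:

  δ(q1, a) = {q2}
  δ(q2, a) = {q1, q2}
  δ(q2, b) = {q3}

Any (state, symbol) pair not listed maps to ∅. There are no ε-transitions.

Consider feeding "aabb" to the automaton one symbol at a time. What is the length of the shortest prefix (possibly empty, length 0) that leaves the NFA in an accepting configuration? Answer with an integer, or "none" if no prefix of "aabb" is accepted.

3

Start in {q1}.
Read 'a': {q1} → {q2}.
Read 'a': {q2} → {q1, q2}.
Read 'b': {q1, q2} → {q3}.
None of the earlier sets intersect F, but {q3} does.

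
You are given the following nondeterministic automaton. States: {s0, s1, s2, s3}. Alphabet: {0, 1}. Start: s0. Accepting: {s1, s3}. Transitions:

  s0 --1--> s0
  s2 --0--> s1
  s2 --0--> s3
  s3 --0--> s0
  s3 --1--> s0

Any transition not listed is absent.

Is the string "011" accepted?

Start in {s0}.
Read '0': {s0} → ∅.
The set is empty and remains empty for the remaining 2 symbols.
The final set ∅ contains no accepting state.

No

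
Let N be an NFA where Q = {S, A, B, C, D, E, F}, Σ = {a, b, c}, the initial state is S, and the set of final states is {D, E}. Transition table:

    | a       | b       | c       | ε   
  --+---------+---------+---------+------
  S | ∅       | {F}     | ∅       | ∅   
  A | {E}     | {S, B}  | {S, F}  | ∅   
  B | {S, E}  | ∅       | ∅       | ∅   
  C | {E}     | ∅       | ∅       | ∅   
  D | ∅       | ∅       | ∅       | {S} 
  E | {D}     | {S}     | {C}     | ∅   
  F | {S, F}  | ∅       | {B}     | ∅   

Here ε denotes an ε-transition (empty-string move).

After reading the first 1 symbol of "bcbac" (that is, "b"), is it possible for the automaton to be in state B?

No

Start in {S}.
Read 'b': S→{F}; now {F}.
State B is not in {F}.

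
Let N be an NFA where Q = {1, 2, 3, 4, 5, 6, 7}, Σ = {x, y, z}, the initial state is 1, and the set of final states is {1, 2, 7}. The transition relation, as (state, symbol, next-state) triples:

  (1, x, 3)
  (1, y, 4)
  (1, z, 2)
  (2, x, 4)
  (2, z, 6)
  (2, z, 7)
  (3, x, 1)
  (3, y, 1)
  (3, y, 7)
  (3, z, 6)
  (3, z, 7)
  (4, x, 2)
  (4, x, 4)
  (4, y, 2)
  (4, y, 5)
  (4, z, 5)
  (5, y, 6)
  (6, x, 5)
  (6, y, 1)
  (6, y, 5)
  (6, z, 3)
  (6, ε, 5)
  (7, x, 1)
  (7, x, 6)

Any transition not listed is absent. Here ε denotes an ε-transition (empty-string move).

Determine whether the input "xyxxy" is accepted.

Yes

Start in {1}.
Read 'x': 1→{3}; now {3}.
Read 'y': 3→{1, 7}; now {1, 7}.
Read 'x': 1→{3}, 7→{1, 6}; union {1, 3, 6}; ε-closure = {1, 3, 5, 6}.
Read 'x': 1→{3}, 3→{1}, 5→∅, 6→{5}; now {1, 3, 5}.
Read 'y': 1→{4}, 3→{1, 7}, 5→{6}; union {1, 4, 6, 7}; ε-closure = {1, 4, 5, 6, 7}.
The final set {1, 4, 5, 6, 7} contains the accepting states 1, 7.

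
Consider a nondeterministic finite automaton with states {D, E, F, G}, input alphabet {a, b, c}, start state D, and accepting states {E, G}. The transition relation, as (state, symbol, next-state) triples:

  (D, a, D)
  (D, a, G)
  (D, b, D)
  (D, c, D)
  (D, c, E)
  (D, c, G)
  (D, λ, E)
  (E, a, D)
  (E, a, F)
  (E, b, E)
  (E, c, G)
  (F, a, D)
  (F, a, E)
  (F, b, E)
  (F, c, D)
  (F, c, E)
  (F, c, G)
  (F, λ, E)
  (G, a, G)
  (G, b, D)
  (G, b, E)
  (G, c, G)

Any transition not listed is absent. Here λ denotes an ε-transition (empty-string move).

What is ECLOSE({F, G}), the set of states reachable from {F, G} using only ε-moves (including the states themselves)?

Begin with {F, G}.
ε-move F → E; add E.

{E, F, G}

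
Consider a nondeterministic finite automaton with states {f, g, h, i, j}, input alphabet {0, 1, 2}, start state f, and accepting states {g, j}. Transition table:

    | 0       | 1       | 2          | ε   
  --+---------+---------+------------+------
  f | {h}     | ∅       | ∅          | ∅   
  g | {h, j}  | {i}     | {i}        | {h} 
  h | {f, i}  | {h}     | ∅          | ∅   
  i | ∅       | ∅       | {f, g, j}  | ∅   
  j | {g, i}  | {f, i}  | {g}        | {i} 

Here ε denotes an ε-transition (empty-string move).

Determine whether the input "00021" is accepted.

No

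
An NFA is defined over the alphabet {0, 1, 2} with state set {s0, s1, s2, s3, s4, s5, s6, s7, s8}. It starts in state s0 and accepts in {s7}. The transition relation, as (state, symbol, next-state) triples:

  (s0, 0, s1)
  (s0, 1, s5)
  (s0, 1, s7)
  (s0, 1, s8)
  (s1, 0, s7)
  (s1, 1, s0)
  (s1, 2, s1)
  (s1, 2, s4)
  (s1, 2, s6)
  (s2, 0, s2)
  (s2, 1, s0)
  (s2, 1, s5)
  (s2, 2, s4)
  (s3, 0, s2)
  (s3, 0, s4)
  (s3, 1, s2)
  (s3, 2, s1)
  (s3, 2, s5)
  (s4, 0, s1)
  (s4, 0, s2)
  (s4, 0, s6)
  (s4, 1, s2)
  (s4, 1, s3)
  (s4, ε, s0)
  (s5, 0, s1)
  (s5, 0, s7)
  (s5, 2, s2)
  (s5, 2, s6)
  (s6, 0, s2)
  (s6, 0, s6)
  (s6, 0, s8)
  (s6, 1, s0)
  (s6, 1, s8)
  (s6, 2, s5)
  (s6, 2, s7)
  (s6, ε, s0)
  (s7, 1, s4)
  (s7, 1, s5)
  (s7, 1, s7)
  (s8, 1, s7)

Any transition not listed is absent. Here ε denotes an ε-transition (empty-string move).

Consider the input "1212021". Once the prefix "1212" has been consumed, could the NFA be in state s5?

Start in {s0}.
Read '1': s0→{s5, s7, s8}; now {s5, s7, s8}.
Read '2': s5→{s2, s6}, s7→∅, s8→∅; union {s2, s6}; ε-closure = {s0, s2, s6}.
Read '1': s0→{s5, s7, s8}, s2→{s0, s5}, s6→{s0, s8}; now {s0, s5, s7, s8}.
Read '2': s0→∅, s5→{s2, s6}, s7→∅, s8→∅; union {s2, s6}; ε-closure = {s0, s2, s6}.
State s5 is not in {s0, s2, s6}.

No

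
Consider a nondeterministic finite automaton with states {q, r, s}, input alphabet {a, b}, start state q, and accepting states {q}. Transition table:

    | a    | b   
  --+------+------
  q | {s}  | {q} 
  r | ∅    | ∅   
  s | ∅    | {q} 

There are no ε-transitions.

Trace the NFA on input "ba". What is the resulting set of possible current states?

{s}

Start in {q}.
Read 'b': q→{q}; now {q}.
Read 'a': q→{s}; now {s}.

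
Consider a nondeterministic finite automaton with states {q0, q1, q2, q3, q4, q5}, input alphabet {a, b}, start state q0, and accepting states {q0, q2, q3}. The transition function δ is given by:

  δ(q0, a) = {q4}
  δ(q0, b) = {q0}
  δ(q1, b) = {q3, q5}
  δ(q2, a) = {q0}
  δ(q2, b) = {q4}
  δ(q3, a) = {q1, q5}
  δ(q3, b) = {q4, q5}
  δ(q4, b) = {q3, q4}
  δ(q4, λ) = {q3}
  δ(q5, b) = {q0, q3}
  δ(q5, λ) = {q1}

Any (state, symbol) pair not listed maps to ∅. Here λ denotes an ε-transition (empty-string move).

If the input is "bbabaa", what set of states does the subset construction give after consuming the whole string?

∅

Start in {q0}.
Read 'b': q0→{q0}; now {q0}.
Read 'b': q0→{q0}; now {q0}.
Read 'a': q0→{q4}; union {q4}; ε-closure = {q3, q4}.
Read 'b': q3→{q4, q5}, q4→{q3, q4}; union {q3, q4, q5}; ε-closure = {q1, q3, q4, q5}.
Read 'a': q1→∅, q3→{q1, q5}, q4→∅, q5→∅; now {q1, q5}.
Read 'a': q1→∅, q5→∅; now ∅.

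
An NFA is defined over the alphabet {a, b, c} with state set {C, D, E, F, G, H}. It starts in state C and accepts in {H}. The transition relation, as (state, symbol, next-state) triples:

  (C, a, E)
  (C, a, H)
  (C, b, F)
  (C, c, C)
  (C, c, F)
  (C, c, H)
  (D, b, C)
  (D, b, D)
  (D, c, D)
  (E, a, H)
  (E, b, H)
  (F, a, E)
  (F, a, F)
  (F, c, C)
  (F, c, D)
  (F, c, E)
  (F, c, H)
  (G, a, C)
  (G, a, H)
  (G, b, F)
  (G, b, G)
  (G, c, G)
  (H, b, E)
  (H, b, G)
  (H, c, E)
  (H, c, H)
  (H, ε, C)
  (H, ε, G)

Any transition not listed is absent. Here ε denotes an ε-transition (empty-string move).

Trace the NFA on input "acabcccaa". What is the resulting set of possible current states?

{C, E, F, G, H}

Start in {C}.
Read 'a': C→{E, H}; union {E, H}; ε-closure = {C, E, G, H}.
Read 'c': C→{C, F, H}, E→∅, G→{G}, H→{E, H}; now {C, E, F, G, H}.
Read 'a': C→{E, H}, E→{H}, F→{E, F}, G→{C, H}, H→∅; union {C, E, F, H}; ε-closure = {C, E, F, G, H}.
Read 'b': C→{F}, E→{H}, F→∅, G→{F, G}, H→{E, G}; union {E, F, G, H}; ε-closure = {C, E, F, G, H}.
Read 'c': C→{C, F, H}, E→∅, F→{C, D, E, H}, G→{G}, H→{E, H}; now {C, D, E, F, G, H}.
Read 'c': C→{C, F, H}, D→{D}, E→∅, F→{C, D, E, H}, G→{G}, H→{E, H}; now {C, D, E, F, G, H}.
Read 'c': C→{C, F, H}, D→{D}, E→∅, F→{C, D, E, H}, G→{G}, H→{E, H}; now {C, D, E, F, G, H}.
Read 'a': C→{E, H}, D→∅, E→{H}, F→{E, F}, G→{C, H}, H→∅; union {C, E, F, H}; ε-closure = {C, E, F, G, H}.
Read 'a': C→{E, H}, E→{H}, F→{E, F}, G→{C, H}, H→∅; union {C, E, F, H}; ε-closure = {C, E, F, G, H}.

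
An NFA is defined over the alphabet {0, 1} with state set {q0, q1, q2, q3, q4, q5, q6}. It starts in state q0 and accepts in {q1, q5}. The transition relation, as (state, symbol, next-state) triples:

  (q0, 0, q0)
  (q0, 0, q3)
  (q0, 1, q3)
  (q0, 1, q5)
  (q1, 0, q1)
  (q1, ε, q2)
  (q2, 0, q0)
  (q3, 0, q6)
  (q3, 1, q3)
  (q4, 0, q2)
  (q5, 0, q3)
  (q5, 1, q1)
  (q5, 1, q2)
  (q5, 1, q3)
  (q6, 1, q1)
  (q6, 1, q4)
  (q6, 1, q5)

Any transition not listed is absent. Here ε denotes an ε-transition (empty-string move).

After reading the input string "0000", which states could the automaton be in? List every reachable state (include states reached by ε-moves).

{q0, q3, q6}

Start in {q0}.
Read '0': q0→{q0, q3}; now {q0, q3}.
Read '0': q0→{q0, q3}, q3→{q6}; now {q0, q3, q6}.
Read '0': q0→{q0, q3}, q3→{q6}, q6→∅; now {q0, q3, q6}.
Read '0': q0→{q0, q3}, q3→{q6}, q6→∅; now {q0, q3, q6}.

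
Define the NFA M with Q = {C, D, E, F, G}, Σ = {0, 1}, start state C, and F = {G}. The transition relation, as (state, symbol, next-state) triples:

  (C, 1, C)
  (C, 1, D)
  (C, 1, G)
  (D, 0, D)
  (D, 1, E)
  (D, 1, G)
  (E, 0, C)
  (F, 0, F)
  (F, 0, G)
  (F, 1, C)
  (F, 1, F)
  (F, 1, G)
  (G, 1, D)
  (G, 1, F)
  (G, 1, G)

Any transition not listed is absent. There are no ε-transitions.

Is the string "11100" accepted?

Start in {C}.
Read '1': {C} → {C, D, G}.
Read '1': {C, D, G} → {C, D, E, F, G}.
Read '1': {C, D, E, F, G} → {C, D, E, F, G}.
Read '0': {C, D, E, F, G} → {C, D, F, G}.
Read '0': {C, D, F, G} → {D, F, G}.
The final set {D, F, G} contains the accepting state G.

Yes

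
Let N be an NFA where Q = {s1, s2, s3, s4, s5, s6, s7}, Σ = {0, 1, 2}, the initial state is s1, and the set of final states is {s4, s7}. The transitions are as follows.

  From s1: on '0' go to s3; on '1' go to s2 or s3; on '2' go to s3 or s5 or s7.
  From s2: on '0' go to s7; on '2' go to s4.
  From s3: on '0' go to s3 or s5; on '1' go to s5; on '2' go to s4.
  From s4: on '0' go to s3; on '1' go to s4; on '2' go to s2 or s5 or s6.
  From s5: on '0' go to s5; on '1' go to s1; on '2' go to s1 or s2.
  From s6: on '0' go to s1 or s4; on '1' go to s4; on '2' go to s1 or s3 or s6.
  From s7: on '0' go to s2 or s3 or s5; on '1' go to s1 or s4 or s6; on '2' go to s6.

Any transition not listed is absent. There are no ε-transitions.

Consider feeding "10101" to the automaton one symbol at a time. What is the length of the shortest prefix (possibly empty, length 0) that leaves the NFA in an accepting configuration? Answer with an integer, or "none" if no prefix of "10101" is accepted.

2

Start in {s1}.
Read '1': s1→{s2, s3}; now {s2, s3}.
Read '0': s2→{s7}, s3→{s3, s5}; now {s3, s5, s7}.
None of the earlier sets intersect F, but {s3, s5, s7} does.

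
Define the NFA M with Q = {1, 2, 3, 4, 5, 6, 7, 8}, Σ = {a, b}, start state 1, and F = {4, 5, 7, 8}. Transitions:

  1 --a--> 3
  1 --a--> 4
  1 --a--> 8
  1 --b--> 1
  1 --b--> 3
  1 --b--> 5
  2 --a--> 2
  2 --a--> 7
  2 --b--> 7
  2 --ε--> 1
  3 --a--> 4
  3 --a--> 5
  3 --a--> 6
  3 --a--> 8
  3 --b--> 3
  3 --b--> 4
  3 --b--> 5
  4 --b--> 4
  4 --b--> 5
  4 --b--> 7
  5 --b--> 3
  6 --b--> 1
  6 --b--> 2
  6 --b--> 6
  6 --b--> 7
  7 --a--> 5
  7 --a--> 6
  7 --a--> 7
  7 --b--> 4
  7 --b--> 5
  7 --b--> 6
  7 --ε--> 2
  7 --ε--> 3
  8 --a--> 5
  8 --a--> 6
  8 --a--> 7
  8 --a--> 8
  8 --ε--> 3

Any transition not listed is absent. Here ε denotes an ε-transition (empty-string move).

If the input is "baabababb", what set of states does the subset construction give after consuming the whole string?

{1, 2, 3, 4, 5, 6, 7}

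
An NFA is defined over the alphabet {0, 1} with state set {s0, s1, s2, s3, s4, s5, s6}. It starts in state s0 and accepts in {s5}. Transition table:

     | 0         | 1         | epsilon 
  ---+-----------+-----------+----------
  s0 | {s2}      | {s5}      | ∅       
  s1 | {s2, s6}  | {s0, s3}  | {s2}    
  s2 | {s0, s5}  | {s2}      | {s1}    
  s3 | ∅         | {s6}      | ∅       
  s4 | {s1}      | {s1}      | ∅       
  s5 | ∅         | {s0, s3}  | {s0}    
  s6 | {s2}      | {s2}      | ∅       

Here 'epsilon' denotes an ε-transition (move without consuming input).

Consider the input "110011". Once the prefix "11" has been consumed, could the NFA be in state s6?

Start in {s0}.
Read '1': s0→{s5}; union {s5}; ε-closure = {s0, s5}.
Read '1': s0→{s5}, s5→{s0, s3}; now {s0, s3, s5}.
State s6 is not in {s0, s3, s5}.

No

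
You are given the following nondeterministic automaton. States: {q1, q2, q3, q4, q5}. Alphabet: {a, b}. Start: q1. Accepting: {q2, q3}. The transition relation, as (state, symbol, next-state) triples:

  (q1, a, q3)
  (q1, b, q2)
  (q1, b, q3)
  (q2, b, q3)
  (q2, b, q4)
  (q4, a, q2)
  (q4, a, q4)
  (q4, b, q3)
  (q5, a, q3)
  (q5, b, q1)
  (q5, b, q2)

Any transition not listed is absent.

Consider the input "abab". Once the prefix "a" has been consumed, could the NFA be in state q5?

No

Start in {q1}.
Read 'a': q1→{q3}; now {q3}.
State q5 is not in {q3}.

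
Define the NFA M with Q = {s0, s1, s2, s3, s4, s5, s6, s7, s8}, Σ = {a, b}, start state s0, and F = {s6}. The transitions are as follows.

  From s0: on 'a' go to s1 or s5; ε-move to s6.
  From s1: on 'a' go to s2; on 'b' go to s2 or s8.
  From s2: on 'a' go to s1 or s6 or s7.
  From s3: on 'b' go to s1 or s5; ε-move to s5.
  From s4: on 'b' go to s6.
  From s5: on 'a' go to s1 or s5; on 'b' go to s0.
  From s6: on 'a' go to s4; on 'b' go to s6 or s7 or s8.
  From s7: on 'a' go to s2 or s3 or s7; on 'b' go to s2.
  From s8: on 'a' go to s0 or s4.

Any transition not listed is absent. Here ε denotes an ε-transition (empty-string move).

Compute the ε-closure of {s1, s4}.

{s1, s4}

Begin with {s1, s4}.
No ε-moves leave this set, so the closure equals the set itself.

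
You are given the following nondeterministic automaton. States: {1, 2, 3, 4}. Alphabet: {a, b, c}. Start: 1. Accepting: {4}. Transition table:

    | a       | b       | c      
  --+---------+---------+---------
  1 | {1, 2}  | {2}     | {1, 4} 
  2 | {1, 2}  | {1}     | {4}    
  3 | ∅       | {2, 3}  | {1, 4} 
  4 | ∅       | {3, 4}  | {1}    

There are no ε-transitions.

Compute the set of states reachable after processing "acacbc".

Start in {1}.
Read 'a': {1} → {1, 2}.
Read 'c': {1, 2} → {1, 4}.
Read 'a': {1, 4} → {1, 2}.
Read 'c': {1, 2} → {1, 4}.
Read 'b': {1, 4} → {2, 3, 4}.
Read 'c': {2, 3, 4} → {1, 4}.

{1, 4}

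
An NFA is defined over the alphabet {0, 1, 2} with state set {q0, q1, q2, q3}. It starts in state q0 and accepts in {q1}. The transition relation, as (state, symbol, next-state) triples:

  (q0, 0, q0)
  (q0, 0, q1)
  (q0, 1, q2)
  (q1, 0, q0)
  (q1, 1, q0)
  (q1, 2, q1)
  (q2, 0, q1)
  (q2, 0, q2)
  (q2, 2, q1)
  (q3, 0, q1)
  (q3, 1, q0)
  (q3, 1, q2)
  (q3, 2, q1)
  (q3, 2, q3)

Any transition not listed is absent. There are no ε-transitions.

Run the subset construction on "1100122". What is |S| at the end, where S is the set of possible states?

0

Start in {q0}.
Read '1': q0→{q2}; now {q2}.
Read '1': q2→∅; now ∅.
The set is empty and remains empty for the remaining 5 symbols.
That set has 0 states.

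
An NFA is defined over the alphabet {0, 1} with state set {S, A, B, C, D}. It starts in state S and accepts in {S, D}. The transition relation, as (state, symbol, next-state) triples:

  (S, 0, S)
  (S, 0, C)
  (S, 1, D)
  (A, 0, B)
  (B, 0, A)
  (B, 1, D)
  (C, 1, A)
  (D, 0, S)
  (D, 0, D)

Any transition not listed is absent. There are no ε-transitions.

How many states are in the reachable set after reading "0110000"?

0

Start in {S}.
Read '0': {S} → {S, C}.
Read '1': {S, C} → {A, D}.
Read '1': {A, D} → ∅.
The set is empty and remains empty for the remaining 4 symbols.
That set has 0 states.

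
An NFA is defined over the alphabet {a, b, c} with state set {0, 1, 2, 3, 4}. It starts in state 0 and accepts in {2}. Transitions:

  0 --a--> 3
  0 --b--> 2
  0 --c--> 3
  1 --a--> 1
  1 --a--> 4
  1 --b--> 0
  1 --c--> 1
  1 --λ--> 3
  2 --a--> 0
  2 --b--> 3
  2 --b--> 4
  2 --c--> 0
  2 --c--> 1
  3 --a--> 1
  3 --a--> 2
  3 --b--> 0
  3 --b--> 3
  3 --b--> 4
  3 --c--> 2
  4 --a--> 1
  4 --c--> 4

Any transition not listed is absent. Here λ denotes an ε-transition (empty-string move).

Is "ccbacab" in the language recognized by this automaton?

Start in {0}.
Read 'c': 0→{3}; now {3}.
Read 'c': 3→{2}; now {2}.
Read 'b': 2→{3, 4}; now {3, 4}.
Read 'a': 3→{1, 2}, 4→{1}; union {1, 2}; ε-closure = {1, 2, 3}.
Read 'c': 1→{1}, 2→{0, 1}, 3→{2}; union {0, 1, 2}; ε-closure = {0, 1, 2, 3}.
Read 'a': 0→{3}, 1→{1, 4}, 2→{0}, 3→{1, 2}; now {0, 1, 2, 3, 4}.
Read 'b': 0→{2}, 1→{0}, 2→{3, 4}, 3→{0, 3, 4}, 4→∅; now {0, 2, 3, 4}.
The final set {0, 2, 3, 4} contains the accepting state 2.

Yes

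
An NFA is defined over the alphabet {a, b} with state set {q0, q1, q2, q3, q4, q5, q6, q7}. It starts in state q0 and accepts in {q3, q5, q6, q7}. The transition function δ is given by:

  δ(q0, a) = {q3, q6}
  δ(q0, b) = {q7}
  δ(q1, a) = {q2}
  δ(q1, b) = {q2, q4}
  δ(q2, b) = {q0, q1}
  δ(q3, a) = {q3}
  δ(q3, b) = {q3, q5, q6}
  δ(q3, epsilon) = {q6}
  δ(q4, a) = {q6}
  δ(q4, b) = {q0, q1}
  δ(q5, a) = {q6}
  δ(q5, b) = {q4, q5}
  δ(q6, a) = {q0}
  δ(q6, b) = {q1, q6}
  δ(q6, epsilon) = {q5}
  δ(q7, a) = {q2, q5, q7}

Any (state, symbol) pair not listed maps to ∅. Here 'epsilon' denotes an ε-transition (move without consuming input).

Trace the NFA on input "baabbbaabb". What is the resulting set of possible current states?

Start in {q0}.
Read 'b': {q0} → {q7}.
Read 'a': {q7} → {q2, q5, q7}.
Read 'a': {q2, q5, q7} → {q2, q5, q6, q7}.
Read 'b': {q2, q5, q6, q7} → {q0, q1, q4, q5, q6}.
Read 'b': {q0, q1, q4, q5, q6} → {q0, q1, q2, q4, q5, q6, q7}.
Read 'b': {q0, q1, q2, q4, q5, q6, q7} → {q0, q1, q2, q4, q5, q6, q7}.
Read 'a': {q0, q1, q2, q4, q5, q6, q7} → {q0, q2, q3, q5, q6, q7}.
Read 'a': {q0, q2, q3, q5, q6, q7} → {q0, q2, q3, q5, q6, q7}.
Read 'b': {q0, q2, q3, q5, q6, q7} → {q0, q1, q3, q4, q5, q6, q7}.
Read 'b': {q0, q1, q3, q4, q5, q6, q7} → {q0, q1, q2, q3, q4, q5, q6, q7}.

{q0, q1, q2, q3, q4, q5, q6, q7}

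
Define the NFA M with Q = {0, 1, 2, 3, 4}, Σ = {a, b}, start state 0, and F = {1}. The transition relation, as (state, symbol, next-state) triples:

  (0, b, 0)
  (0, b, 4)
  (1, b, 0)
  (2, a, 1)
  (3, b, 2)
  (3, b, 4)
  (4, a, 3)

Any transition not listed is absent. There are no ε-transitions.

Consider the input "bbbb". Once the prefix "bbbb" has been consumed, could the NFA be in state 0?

Start in {0}.
Read 'b': {0} → {0, 4}.
Read 'b': {0, 4} → {0, 4}.
Read 'b': {0, 4} → {0, 4}.
Read 'b': {0, 4} → {0, 4}.
State 0 is in {0, 4}.

Yes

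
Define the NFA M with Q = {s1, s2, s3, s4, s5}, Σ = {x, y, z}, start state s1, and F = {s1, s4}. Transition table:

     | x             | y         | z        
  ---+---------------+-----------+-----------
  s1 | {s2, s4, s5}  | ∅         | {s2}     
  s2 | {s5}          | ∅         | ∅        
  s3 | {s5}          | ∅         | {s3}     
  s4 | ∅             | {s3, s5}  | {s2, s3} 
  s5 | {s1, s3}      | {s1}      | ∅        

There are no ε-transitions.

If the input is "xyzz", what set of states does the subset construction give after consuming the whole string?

{s3}

Start in {s1}.
Read 'x': {s1} → {s2, s4, s5}.
Read 'y': {s2, s4, s5} → {s1, s3, s5}.
Read 'z': {s1, s3, s5} → {s2, s3}.
Read 'z': {s2, s3} → {s3}.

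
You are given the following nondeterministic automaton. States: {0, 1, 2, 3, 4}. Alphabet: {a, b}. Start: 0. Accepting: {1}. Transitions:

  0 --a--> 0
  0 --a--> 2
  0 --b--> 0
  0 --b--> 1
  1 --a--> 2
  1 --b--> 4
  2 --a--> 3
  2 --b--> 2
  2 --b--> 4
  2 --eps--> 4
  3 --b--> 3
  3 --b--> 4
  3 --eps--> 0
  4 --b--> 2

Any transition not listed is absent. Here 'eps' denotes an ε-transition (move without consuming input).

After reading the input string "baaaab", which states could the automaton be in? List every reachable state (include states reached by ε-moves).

{0, 1, 2, 3, 4}

Start in {0}.
Read 'b': 0→{0, 1}; now {0, 1}.
Read 'a': 0→{0, 2}, 1→{2}; union {0, 2}; ε-closure = {0, 2, 4}.
Read 'a': 0→{0, 2}, 2→{3}, 4→∅; union {0, 2, 3}; ε-closure = {0, 2, 3, 4}.
Read 'a': 0→{0, 2}, 2→{3}, 3→∅, 4→∅; union {0, 2, 3}; ε-closure = {0, 2, 3, 4}.
Read 'a': 0→{0, 2}, 2→{3}, 3→∅, 4→∅; union {0, 2, 3}; ε-closure = {0, 2, 3, 4}.
Read 'b': 0→{0, 1}, 2→{2, 4}, 3→{3, 4}, 4→{2}; now {0, 1, 2, 3, 4}.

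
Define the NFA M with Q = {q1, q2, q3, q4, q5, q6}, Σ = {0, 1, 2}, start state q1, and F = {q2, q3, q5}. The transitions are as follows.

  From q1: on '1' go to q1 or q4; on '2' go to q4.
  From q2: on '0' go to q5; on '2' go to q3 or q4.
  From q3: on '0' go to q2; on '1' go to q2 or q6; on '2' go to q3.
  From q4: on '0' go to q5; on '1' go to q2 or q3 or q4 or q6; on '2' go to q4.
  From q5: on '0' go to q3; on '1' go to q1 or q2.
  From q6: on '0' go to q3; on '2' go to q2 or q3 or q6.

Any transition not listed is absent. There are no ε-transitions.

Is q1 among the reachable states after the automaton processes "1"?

Start in {q1}.
Read '1': {q1} → {q1, q4}.
State q1 is in {q1, q4}.

Yes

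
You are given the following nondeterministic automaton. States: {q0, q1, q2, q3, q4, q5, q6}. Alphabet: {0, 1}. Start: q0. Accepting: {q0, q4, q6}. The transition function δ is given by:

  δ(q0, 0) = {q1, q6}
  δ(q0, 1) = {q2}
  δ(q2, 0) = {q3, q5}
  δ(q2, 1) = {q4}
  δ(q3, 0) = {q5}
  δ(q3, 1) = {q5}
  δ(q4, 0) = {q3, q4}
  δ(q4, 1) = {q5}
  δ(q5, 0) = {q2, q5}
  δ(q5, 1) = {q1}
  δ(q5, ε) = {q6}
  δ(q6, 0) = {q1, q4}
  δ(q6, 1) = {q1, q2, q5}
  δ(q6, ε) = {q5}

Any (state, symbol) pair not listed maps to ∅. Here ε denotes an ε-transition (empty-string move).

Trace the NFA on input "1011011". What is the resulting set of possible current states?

Start in {q0}.
Read '1': {q0} → {q2}.
Read '0': {q2} → {q3, q5, q6}.
Read '1': {q3, q5, q6} → {q1, q2, q5, q6}.
Read '1': {q1, q2, q5, q6} → {q1, q2, q4, q5, q6}.
Read '0': {q1, q2, q4, q5, q6} → {q1, q2, q3, q4, q5, q6}.
Read '1': {q1, q2, q3, q4, q5, q6} → {q1, q2, q4, q5, q6}.
Read '1': {q1, q2, q4, q5, q6} → {q1, q2, q4, q5, q6}.

{q1, q2, q4, q5, q6}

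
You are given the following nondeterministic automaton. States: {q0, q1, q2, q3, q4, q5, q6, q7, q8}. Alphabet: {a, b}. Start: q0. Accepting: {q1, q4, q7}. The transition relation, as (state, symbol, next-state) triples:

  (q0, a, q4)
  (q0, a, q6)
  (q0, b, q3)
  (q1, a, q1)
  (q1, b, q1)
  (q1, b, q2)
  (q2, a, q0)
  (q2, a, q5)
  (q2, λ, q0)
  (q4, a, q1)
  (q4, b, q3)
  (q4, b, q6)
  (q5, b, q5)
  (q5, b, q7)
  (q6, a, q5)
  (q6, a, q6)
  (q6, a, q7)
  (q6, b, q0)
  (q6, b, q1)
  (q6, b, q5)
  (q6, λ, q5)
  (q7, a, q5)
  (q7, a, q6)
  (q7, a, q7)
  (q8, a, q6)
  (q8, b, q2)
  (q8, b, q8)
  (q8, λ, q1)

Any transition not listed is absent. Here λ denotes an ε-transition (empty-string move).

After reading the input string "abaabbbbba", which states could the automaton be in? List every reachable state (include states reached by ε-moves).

Start in {q0}.
Read 'a': {q0} → {q4, q5, q6}.
Read 'b': {q4, q5, q6} → {q0, q1, q3, q5, q6, q7}.
Read 'a': {q0, q1, q3, q5, q6, q7} → {q1, q4, q5, q6, q7}.
Read 'a': {q1, q4, q5, q6, q7} → {q1, q5, q6, q7}.
Read 'b': {q1, q5, q6, q7} → {q0, q1, q2, q5, q7}.
Read 'b': {q0, q1, q2, q5, q7} → {q0, q1, q2, q3, q5, q7}.
Read 'b': {q0, q1, q2, q3, q5, q7} → {q0, q1, q2, q3, q5, q7}.
Read 'b': {q0, q1, q2, q3, q5, q7} → {q0, q1, q2, q3, q5, q7}.
Read 'b': {q0, q1, q2, q3, q5, q7} → {q0, q1, q2, q3, q5, q7}.
Read 'a': {q0, q1, q2, q3, q5, q7} → {q0, q1, q4, q5, q6, q7}.

{q0, q1, q4, q5, q6, q7}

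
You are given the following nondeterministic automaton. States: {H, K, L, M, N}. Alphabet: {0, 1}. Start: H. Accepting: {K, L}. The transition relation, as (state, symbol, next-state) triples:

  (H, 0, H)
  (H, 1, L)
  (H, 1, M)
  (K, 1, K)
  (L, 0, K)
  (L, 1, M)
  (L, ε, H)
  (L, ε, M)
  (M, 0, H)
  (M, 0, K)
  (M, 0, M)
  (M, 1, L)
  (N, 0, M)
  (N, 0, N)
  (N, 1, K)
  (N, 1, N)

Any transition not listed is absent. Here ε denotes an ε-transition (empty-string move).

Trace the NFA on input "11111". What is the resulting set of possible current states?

Start in {H}.
Read '1': {H} → {H, L, M}.
Read '1': {H, L, M} → {H, L, M}.
Read '1': {H, L, M} → {H, L, M}.
Read '1': {H, L, M} → {H, L, M}.
Read '1': {H, L, M} → {H, L, M}.

{H, L, M}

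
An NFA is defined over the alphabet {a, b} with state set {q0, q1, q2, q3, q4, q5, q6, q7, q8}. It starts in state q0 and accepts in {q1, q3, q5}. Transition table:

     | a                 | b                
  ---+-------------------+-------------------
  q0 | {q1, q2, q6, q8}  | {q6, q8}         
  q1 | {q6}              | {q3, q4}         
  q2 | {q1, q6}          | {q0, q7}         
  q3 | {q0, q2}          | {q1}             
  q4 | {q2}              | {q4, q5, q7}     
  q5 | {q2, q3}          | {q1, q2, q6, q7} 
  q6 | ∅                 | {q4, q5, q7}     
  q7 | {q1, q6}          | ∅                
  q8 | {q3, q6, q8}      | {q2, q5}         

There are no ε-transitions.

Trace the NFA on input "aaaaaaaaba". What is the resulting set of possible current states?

{q0, q1, q2, q3, q6, q8}

Start in {q0}.
Read 'a': {q0} → {q1, q2, q6, q8}.
Read 'a': {q1, q2, q6, q8} → {q1, q3, q6, q8}.
Read 'a': {q1, q3, q6, q8} → {q0, q2, q3, q6, q8}.
Read 'a': {q0, q2, q3, q6, q8} → {q0, q1, q2, q3, q6, q8}.
Read 'a': {q0, q1, q2, q3, q6, q8} → {q0, q1, q2, q3, q6, q8}.
Read 'a': {q0, q1, q2, q3, q6, q8} → {q0, q1, q2, q3, q6, q8}.
Read 'a': {q0, q1, q2, q3, q6, q8} → {q0, q1, q2, q3, q6, q8}.
Read 'a': {q0, q1, q2, q3, q6, q8} → {q0, q1, q2, q3, q6, q8}.
Read 'b': {q0, q1, q2, q3, q6, q8} → {q0, q1, q2, q3, q4, q5, q6, q7, q8}.
Read 'a': {q0, q1, q2, q3, q4, q5, q6, q7, q8} → {q0, q1, q2, q3, q6, q8}.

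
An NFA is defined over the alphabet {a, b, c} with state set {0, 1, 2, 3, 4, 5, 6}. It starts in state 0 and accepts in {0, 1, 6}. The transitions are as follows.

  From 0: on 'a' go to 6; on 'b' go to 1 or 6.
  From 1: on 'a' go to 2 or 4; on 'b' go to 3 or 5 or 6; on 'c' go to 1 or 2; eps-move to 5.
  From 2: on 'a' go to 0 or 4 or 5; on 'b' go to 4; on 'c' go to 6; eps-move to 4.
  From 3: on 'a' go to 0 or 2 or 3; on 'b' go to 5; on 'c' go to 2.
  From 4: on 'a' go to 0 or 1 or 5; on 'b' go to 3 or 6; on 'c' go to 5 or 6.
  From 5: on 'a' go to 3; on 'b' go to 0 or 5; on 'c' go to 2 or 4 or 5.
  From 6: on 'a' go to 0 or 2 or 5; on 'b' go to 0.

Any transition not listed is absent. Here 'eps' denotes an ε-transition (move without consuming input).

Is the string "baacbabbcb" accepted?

Yes

Start in {0}.
Read 'b': {0} → {1, 5, 6}.
Read 'a': {1, 5, 6} → {0, 2, 3, 4, 5}.
Read 'a': {0, 2, 3, 4, 5} → {0, 1, 2, 3, 4, 5, 6}.
Read 'c': {0, 1, 2, 3, 4, 5, 6} → {1, 2, 4, 5, 6}.
Read 'b': {1, 2, 4, 5, 6} → {0, 3, 4, 5, 6}.
Read 'a': {0, 3, 4, 5, 6} → {0, 1, 2, 3, 4, 5, 6}.
Read 'b': {0, 1, 2, 3, 4, 5, 6} → {0, 1, 3, 4, 5, 6}.
Read 'b': {0, 1, 3, 4, 5, 6} → {0, 1, 3, 5, 6}.
Read 'c': {0, 1, 3, 5, 6} → {1, 2, 4, 5}.
Read 'b': {1, 2, 4, 5} → {0, 3, 4, 5, 6}.
The final set {0, 3, 4, 5, 6} contains the accepting states 0, 6.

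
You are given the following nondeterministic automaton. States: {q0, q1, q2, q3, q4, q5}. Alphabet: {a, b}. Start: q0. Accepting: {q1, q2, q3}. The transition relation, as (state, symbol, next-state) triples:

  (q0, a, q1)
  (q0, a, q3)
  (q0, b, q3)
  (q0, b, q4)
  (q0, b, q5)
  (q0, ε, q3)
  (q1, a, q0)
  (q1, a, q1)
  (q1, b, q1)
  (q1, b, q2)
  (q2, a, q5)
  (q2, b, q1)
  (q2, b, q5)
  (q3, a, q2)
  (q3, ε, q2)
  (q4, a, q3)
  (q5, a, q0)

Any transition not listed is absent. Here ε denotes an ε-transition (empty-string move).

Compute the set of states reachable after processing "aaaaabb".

{q1, q2, q5}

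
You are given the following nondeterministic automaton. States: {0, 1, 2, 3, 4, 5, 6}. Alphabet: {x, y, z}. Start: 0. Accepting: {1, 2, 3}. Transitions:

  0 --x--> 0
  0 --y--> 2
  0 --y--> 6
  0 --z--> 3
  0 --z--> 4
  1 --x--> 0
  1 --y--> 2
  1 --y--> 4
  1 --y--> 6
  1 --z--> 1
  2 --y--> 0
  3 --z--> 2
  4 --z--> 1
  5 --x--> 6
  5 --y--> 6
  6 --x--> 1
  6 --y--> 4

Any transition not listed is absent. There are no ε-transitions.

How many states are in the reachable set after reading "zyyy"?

Start in {0}.
Read 'z': {0} → {3, 4}.
Read 'y': {3, 4} → ∅.
The set is empty and remains empty for the remaining 2 symbols.
That set has 0 states.

0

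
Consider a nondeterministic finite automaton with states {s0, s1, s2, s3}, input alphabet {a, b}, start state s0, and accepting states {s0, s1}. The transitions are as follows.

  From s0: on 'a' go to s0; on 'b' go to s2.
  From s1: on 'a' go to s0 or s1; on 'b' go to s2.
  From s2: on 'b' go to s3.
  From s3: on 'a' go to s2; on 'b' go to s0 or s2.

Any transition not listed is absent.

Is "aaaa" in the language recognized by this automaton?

Yes

Start in {s0}.
Read 'a': {s0} → {s0}.
Read 'a': {s0} → {s0}.
Read 'a': {s0} → {s0}.
Read 'a': {s0} → {s0}.
The final set {s0} contains the accepting state s0.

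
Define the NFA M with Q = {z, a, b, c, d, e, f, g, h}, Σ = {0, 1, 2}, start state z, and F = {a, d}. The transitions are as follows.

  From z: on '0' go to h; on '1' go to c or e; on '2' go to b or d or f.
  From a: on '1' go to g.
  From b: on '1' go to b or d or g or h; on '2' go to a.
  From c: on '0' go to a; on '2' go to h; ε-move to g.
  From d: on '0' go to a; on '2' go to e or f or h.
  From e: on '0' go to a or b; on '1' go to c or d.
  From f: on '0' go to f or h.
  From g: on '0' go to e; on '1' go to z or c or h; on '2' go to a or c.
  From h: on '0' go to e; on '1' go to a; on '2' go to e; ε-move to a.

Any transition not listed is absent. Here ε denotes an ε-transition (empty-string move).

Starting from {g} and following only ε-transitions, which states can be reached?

Begin with {g}.
No ε-moves leave this set, so the closure equals the set itself.

{g}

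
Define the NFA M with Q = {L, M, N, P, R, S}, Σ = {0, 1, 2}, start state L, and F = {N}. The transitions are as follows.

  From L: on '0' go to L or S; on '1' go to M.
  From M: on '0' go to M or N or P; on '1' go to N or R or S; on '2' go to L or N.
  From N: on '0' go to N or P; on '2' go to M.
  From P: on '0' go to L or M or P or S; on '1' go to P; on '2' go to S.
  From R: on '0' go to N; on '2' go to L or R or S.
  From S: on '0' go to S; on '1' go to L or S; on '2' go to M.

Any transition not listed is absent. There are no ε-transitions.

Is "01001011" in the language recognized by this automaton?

Yes

Start in {L}.
Read '0': L→{L, S}; now {L, S}.
Read '1': L→{M}, S→{L, S}; now {L, M, S}.
Read '0': L→{L, S}, M→{M, N, P}, S→{S}; now {L, M, N, P, S}.
Read '0': L→{L, S}, M→{M, N, P}, N→{N, P}, P→{L, M, P, S}, S→{S}; now {L, M, N, P, S}.
Read '1': L→{M}, M→{N, R, S}, N→∅, P→{P}, S→{L, S}; now {L, M, N, P, R, S}.
Read '0': L→{L, S}, M→{M, N, P}, N→{N, P}, P→{L, M, P, S}, R→{N}, S→{S}; now {L, M, N, P, S}.
Read '1': L→{M}, M→{N, R, S}, N→∅, P→{P}, S→{L, S}; now {L, M, N, P, R, S}.
Read '1': L→{M}, M→{N, R, S}, N→∅, P→{P}, R→∅, S→{L, S}; now {L, M, N, P, R, S}.
The final set {L, M, N, P, R, S} contains the accepting state N.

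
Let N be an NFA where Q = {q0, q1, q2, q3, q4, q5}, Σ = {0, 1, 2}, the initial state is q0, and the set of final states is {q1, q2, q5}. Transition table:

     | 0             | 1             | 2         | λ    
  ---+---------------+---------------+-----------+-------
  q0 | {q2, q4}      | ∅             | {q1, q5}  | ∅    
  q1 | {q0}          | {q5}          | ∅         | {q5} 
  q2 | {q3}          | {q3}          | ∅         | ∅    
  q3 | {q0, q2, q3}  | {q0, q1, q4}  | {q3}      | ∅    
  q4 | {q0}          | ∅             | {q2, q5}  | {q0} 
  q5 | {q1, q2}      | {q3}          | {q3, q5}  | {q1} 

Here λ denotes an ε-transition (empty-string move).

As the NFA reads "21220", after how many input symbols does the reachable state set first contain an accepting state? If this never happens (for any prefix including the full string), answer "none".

Start in {q0}.
Read '2': q0→{q1, q5}; now {q1, q5}.
None of the earlier sets intersect F, but {q1, q5} does.

1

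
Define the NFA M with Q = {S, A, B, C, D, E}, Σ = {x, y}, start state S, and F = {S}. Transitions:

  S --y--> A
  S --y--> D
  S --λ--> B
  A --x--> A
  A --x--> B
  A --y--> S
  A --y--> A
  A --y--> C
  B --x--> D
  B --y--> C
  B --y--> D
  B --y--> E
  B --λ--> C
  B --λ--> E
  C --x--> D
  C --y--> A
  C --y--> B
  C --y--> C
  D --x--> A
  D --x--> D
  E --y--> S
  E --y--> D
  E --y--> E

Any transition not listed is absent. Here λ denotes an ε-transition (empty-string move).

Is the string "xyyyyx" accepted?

No

Start: ε-closure({S}) = {S, B, C, E}.
Read 'x': S→∅, B→{D}, C→{D}, E→∅; now {D}.
Read 'y': D→∅; now ∅.
The set is empty and remains empty for the remaining 4 symbols.
The final set ∅ contains no accepting state.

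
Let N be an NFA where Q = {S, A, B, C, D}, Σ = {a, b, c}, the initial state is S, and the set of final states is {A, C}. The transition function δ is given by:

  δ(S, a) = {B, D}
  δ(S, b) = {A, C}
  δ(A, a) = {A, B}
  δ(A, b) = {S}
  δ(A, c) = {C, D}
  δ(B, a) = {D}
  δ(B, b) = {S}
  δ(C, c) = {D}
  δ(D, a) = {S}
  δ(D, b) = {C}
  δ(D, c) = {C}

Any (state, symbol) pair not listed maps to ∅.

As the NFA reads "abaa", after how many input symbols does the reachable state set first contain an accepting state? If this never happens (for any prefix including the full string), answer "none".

2

Start in {S}.
Read 'a': {S} → {B, D}.
Read 'b': {B, D} → {S, C}.
None of the earlier sets intersect F, but {S, C} does.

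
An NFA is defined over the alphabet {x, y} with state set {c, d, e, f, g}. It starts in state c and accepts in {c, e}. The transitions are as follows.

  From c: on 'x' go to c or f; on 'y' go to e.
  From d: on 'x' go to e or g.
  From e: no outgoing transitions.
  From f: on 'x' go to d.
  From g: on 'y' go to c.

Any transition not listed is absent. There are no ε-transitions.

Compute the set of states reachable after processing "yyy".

Start in {c}.
Read 'y': {c} → {e}.
Read 'y': {e} → ∅.
The set is empty and remains empty for the remaining 1 symbol.

∅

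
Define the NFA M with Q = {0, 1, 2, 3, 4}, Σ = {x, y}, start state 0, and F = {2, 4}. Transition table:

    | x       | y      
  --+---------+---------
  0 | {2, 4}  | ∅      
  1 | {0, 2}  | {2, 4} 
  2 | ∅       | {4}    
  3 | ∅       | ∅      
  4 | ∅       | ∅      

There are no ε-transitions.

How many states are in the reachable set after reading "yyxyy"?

0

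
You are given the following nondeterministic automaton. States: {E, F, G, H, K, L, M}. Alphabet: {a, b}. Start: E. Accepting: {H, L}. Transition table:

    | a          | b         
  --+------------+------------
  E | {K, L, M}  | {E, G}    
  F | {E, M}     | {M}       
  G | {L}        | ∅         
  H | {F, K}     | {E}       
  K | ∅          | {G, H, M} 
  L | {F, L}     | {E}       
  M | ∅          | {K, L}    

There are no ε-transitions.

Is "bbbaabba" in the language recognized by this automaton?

Yes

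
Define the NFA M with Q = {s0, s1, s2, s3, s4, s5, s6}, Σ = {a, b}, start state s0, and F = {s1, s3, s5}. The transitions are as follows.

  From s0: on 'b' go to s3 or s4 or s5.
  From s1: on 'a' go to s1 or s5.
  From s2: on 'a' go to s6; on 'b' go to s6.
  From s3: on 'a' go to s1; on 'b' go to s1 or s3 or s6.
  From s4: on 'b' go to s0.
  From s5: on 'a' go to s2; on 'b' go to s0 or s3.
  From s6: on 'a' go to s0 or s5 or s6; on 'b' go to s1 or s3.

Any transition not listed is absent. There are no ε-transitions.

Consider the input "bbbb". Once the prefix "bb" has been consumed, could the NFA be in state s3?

Start in {s0}.
Read 'b': {s0} → {s3, s4, s5}.
Read 'b': {s3, s4, s5} → {s0, s1, s3, s6}.
State s3 is in {s0, s1, s3, s6}.

Yes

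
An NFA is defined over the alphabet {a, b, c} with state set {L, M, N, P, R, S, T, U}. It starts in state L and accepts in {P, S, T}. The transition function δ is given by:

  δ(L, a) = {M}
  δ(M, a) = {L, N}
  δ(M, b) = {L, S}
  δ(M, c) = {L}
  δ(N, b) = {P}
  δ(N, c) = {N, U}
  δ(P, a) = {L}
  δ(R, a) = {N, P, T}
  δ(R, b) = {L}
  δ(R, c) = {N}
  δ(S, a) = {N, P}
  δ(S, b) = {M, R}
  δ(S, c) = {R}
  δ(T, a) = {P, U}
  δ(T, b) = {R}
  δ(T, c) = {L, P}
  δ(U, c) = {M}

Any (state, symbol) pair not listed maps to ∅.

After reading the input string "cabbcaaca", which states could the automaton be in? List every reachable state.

∅

Start in {L}.
Read 'c': L→∅; now ∅.
The set is empty and remains empty for the remaining 8 symbols.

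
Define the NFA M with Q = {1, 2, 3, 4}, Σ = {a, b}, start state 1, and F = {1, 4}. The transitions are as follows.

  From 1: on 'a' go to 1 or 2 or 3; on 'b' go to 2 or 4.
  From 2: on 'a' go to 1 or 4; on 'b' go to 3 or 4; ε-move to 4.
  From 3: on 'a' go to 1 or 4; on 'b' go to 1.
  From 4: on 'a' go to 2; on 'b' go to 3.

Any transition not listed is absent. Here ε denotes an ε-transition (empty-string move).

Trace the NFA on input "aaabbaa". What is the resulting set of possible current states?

Start in {1}.
Read 'a': 1→{1, 2, 3}; union {1, 2, 3}; ε-closure = {1, 2, 3, 4}.
Read 'a': 1→{1, 2, 3}, 2→{1, 4}, 3→{1, 4}, 4→{2}; now {1, 2, 3, 4}.
Read 'a': 1→{1, 2, 3}, 2→{1, 4}, 3→{1, 4}, 4→{2}; now {1, 2, 3, 4}.
Read 'b': 1→{2, 4}, 2→{3, 4}, 3→{1}, 4→{3}; now {1, 2, 3, 4}.
Read 'b': 1→{2, 4}, 2→{3, 4}, 3→{1}, 4→{3}; now {1, 2, 3, 4}.
Read 'a': 1→{1, 2, 3}, 2→{1, 4}, 3→{1, 4}, 4→{2}; now {1, 2, 3, 4}.
Read 'a': 1→{1, 2, 3}, 2→{1, 4}, 3→{1, 4}, 4→{2}; now {1, 2, 3, 4}.

{1, 2, 3, 4}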